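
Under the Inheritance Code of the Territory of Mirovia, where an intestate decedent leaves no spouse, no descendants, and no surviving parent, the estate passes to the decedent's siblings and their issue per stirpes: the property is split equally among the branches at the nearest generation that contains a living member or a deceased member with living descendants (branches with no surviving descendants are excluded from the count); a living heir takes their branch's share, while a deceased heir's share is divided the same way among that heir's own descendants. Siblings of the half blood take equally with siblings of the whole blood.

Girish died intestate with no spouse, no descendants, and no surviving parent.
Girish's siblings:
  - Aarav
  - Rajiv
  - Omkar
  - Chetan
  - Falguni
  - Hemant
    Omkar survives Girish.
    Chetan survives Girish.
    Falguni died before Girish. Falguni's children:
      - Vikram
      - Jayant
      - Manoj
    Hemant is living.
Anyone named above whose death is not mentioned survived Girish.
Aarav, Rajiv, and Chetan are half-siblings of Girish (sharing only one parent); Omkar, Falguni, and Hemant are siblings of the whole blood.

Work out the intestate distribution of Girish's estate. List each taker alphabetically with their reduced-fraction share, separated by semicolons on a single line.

Aarav 1/6; Chetan 1/6; Hemant 1/6; Jayant 1/18; Manoj 1/18; Omkar 1/6; Rajiv 1/6; Vikram 1/18

No spouse, descendants, or parent survives, so the estate passes to Girish's siblings per stirpes.
Half-blood and whole-blood siblings take equally under the stated rule.
The estate is divided into 6 equal shares of 1/6 among Aarav, Rajiv, Omkar, Chetan, Falguni, Hemant.
Aarav is living and takes 1/6.
Rajiv is living and takes 1/6.
Omkar is living and takes 1/6.
Chetan is living and takes 1/6.
Falguni predeceased; the 1/6 allotted to Falguni's branch passes to Falguni's issue by representation.
The 1/6 is divided into 3 equal shares of 1/18 among Vikram, Jayant, Manoj.
Vikram is living and takes 1/18.
Jayant is living and takes 1/18.
Manoj is living and takes 1/18.
Hemant is living and takes 1/6.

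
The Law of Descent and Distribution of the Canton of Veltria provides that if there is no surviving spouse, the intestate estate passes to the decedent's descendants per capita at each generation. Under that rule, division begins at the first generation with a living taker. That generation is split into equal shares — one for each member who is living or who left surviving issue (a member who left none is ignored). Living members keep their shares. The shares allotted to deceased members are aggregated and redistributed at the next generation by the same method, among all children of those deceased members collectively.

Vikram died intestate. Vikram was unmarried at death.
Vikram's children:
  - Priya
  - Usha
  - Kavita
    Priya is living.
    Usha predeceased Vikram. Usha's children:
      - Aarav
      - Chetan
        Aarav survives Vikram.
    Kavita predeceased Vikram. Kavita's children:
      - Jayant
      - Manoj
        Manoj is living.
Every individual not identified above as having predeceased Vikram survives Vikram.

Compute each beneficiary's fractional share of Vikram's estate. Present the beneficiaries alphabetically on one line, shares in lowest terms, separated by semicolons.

There is no surviving spouse, so the entire estate passes to Vikram's descendants per capita at each generation.
At generation 1 (Priya, Usha, Kavita) there are 3 shares of (1)/3 = 1/3 each.
Living: Priya — each takes 1/3.
Deceased: Usha and Kavita. Their combined 2/3 is pooled and carried to generation 2.
At generation 2 (Aarav, Chetan, Jayant, Manoj) there are 4 shares of (2/3)/4 = 1/6 each.
Living: Aarav, Chetan, Jayant, and Manoj — each takes 1/6.

Aarav 1/6; Chetan 1/6; Jayant 1/6; Manoj 1/6; Priya 1/3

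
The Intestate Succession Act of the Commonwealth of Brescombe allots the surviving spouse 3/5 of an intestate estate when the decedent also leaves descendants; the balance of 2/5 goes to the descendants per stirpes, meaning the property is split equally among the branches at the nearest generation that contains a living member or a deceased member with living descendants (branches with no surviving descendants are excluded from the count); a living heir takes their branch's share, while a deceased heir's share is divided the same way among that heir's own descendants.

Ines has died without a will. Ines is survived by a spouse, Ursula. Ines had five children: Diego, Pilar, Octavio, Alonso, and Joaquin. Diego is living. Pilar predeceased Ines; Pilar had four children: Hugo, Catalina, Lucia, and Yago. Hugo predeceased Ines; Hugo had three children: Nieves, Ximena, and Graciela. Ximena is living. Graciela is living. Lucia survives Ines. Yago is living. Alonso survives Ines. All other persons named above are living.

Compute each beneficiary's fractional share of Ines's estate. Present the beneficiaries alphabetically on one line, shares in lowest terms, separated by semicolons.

Ursula, as surviving spouse, takes 3/5.
The remaining 2/5 passes to Ines's descendants per stirpes.
The 2/5 is divided into 5 equal shares of 2/25 among Diego, Pilar, Octavio, Alonso, Joaquin.
Diego is living and takes 2/25.
Pilar predeceased; the 2/25 allotted to Pilar's branch passes to Pilar's issue by representation.
The 2/25 is divided into 4 equal shares of 1/50 among Hugo, Catalina, Lucia, Yago.
Hugo predeceased; the 1/50 allotted to Hugo's branch passes to Hugo's issue by representation.
The 1/50 is divided into 3 equal shares of 1/150 among Nieves, Ximena, Graciela.
Nieves is living and takes 1/150.
Ximena is living and takes 1/150.
Graciela is living and takes 1/150.
Catalina is living and takes 1/50.
Lucia is living and takes 1/50.
Yago is living and takes 1/50.
Octavio is living and takes 2/25.
Alonso is living and takes 2/25.
Joaquin is living and takes 2/25.

Alonso 2/25; Catalina 1/50; Diego 2/25; Graciela 1/150; Joaquin 2/25; Lucia 1/50; Nieves 1/150; Octavio 2/25; Ursula 3/5; Ximena 1/150; Yago 1/50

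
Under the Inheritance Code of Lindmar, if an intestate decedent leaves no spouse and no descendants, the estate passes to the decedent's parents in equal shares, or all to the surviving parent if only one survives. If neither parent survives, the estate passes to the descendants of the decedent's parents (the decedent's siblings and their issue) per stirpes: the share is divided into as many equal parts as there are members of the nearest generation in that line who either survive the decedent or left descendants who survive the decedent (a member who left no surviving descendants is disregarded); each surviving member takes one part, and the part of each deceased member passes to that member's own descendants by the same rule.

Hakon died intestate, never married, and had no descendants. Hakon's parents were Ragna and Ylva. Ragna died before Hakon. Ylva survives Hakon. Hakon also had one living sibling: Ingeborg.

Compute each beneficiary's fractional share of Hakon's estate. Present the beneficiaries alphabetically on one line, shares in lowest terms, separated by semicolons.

Ylva 1

Only one parent, Ylva, survives, so Ylva takes the entire estate. The siblings take nothing because a surviving parent has priority.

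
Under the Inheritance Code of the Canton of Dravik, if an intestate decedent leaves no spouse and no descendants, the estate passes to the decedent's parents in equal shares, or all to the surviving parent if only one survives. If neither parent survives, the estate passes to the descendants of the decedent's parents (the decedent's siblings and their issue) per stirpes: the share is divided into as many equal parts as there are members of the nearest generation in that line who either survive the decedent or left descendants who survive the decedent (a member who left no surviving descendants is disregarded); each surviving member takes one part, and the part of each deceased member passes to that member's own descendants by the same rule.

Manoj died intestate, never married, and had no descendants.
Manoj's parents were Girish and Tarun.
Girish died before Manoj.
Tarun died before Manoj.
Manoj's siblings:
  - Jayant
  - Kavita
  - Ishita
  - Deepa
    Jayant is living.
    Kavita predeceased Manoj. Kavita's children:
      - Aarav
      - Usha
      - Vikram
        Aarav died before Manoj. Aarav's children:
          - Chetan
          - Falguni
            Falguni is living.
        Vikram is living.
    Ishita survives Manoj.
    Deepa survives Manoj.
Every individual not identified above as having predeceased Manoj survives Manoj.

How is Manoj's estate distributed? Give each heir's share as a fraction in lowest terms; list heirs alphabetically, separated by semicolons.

Chetan 1/24; Deepa 1/4; Falguni 1/24; Ishita 1/4; Jayant 1/4; Usha 1/12; Vikram 1/12

Neither parent survives and there are no descendants, so the estate passes to Manoj's siblings and their issue per stirpes.
The estate is divided into 4 equal shares of 1/4 among Jayant, Kavita, Ishita, Deepa.
Jayant is living and takes 1/4.
Kavita predeceased; the 1/4 allotted to Kavita's branch passes to Kavita's issue by representation.
The 1/4 is divided into 3 equal shares of 1/12 among Aarav, Usha, Vikram.
Aarav predeceased; the 1/12 allotted to Aarav's branch passes to Aarav's issue by representation.
The 1/12 is divided into 2 equal shares of 1/24 among Chetan, Falguni.
Chetan is living and takes 1/24.
Falguni is living and takes 1/24.
Usha is living and takes 1/12.
Vikram is living and takes 1/12.
Ishita is living and takes 1/4.
Deepa is living and takes 1/4.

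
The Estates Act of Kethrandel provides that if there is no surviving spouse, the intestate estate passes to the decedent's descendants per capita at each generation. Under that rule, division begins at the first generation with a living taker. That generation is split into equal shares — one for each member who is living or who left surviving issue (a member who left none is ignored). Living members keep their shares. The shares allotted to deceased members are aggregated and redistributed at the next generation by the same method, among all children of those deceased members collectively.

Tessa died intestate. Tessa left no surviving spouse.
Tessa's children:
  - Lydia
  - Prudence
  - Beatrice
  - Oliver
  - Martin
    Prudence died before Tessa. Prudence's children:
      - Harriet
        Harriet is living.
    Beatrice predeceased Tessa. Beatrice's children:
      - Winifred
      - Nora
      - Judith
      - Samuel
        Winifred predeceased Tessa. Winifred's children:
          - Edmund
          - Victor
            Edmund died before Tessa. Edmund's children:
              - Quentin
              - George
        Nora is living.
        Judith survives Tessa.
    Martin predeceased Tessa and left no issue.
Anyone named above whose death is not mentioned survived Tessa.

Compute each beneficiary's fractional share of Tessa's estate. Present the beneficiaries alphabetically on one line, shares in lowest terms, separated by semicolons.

George 1/40; Harriet 1/10; Judith 1/10; Lydia 1/4; Nora 1/10; Oliver 1/4; Quentin 1/40; Samuel 1/10; Victor 1/20

There is no surviving spouse, so the entire estate passes to Tessa's descendants per capita at each generation.
At generation 1 (Lydia, Prudence, Beatrice, Oliver) there are 4 shares of (1)/4 = 1/4 each.
Living: Lydia and Oliver — each takes 1/4.
Deceased: Prudence and Beatrice. Their combined 1/2 is pooled and carried to generation 2.
At generation 2 (Harriet, Winifred, Nora, Judith, Samuel) there are 5 shares of (1/2)/5 = 1/10 each.
Living: Harriet, Nora, Judith, and Samuel — each takes 1/10.
Deceased: Winifred. That 1/10 share is carried to generation 3.
At generation 3 (Edmund, Victor) there are 2 shares of (1/10)/2 = 1/20 each.
Living: Victor — each takes 1/20.
Deceased: Edmund. That 1/20 share is carried to generation 4.
At generation 4 (Quentin, George) there are 2 shares of (1/20)/2 = 1/40 each.
Living: Quentin and George — each takes 1/40.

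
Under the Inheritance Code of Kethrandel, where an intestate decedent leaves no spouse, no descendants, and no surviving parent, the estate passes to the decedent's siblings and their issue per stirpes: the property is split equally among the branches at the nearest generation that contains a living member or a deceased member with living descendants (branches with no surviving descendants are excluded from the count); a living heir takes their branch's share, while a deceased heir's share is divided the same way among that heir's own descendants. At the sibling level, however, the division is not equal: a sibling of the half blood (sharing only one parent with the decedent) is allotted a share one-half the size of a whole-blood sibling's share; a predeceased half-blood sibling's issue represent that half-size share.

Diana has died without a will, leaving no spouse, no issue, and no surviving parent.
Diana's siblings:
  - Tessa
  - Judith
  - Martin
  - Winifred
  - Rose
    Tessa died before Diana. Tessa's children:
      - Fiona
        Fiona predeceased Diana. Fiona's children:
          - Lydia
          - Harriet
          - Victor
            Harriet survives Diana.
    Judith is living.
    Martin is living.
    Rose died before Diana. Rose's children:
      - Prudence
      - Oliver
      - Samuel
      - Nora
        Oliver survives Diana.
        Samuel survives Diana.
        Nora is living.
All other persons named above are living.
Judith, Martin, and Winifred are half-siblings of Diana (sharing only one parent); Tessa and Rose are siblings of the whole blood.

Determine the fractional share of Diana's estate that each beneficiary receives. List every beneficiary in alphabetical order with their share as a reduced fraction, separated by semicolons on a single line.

No spouse, descendants, or parent survives, so the estate passes to Diana's siblings per stirpes.
Half-blood siblings count for one-half the weight of whole-blood siblings at the initial division.
Dividing 1 in proportion to weights (total weight 7/2): Tessa (weight 1) → 2/7; Judith (weight 1/2) → 1/7; Martin (weight 1/2) → 1/7; Winifred (weight 1/2) → 1/7; Rose (weight 1) → 2/7.
Tessa predeceased; the 2/7 allotted to Tessa's branch passes to Tessa's issue by representation.
Fiona's line is the sole branch at this level, so the full 2/7 passes to Fiona's issue by representation.
The 2/7 is divided into 3 equal shares of 2/21 among Lydia, Harriet, Victor.
Lydia is living and takes 2/21.
Harriet is living and takes 2/21.
Victor is living and takes 2/21.
Judith is living and takes 1/7.
Martin is living and takes 1/7.
Winifred is living and takes 1/7.
Rose predeceased; the 2/7 allotted to Rose's branch passes to Rose's issue by representation.
The 2/7 is divided into 4 equal shares of 1/14 among Prudence, Oliver, Samuel, Nora.
Prudence is living and takes 1/14.
Oliver is living and takes 1/14.
Samuel is living and takes 1/14.
Nora is living and takes 1/14.

Harriet 2/21; Judith 1/7; Lydia 2/21; Martin 1/7; Nora 1/14; Oliver 1/14; Prudence 1/14; Samuel 1/14; Victor 2/21; Winifred 1/7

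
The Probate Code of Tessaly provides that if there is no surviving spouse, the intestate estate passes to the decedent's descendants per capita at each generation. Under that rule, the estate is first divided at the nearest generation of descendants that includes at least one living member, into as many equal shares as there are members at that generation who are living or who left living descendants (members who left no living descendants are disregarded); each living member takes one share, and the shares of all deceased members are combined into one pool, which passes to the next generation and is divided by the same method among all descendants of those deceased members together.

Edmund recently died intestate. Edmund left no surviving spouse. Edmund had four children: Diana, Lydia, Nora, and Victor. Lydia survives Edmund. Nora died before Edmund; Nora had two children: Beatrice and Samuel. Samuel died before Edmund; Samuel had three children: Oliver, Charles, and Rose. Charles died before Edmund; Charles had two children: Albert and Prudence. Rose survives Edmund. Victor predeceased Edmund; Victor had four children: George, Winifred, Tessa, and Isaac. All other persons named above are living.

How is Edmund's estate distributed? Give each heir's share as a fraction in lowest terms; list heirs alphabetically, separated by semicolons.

Albert 1/72; Beatrice 1/12; Diana 1/4; George 1/12; Isaac 1/12; Lydia 1/4; Oliver 1/36; Prudence 1/72; Rose 1/36; Tessa 1/12; Winifred 1/12

There is no surviving spouse, so the entire estate passes to Edmund's descendants per capita at each generation.
At generation 1 (Diana, Lydia, Nora, Victor) there are 4 shares of (1)/4 = 1/4 each.
Living: Diana and Lydia — each takes 1/4.
Deceased: Nora and Victor. Their combined 1/2 is pooled and carried to generation 2.
At generation 2 (Beatrice, Samuel, George, Winifred, Tessa, Isaac) there are 6 shares of (1/2)/6 = 1/12 each.
Living: Beatrice, George, Winifred, Tessa, and Isaac — each takes 1/12.
Deceased: Samuel. That 1/12 share is carried to generation 3.
At generation 3 (Oliver, Charles, Rose) there are 3 shares of (1/12)/3 = 1/36 each.
Living: Oliver and Rose — each takes 1/36.
Deceased: Charles. That 1/36 share is carried to generation 4.
At generation 4 (Albert, Prudence) there are 2 shares of (1/36)/2 = 1/72 each.
Living: Albert and Prudence — each takes 1/72.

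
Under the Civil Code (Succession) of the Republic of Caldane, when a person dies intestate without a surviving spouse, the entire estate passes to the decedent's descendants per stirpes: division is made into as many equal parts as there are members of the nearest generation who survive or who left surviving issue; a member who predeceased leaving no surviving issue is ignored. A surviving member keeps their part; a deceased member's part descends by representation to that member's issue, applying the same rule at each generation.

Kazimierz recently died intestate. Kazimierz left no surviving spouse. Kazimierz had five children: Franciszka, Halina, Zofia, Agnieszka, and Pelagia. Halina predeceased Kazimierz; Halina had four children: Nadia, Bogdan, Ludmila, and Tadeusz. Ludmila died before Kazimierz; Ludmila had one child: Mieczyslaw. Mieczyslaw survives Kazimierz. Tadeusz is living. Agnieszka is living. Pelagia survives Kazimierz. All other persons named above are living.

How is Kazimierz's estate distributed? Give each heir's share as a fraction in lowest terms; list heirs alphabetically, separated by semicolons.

Agnieszka 1/5; Bogdan 1/20; Franciszka 1/5; Mieczyslaw 1/20; Nadia 1/20; Pelagia 1/5; Tadeusz 1/20; Zofia 1/5

There is no surviving spouse, so the entire estate passes to Kazimierz's descendants per stirpes.
The estate is divided into 5 equal shares of 1/5 among Franciszka, Halina, Zofia, Agnieszka, Pelagia.
Franciszka is living and takes 1/5.
Halina predeceased; the 1/5 allotted to Halina's branch passes to Halina's issue by representation.
The 1/5 is divided into 4 equal shares of 1/20 among Nadia, Bogdan, Ludmila, Tadeusz.
Nadia is living and takes 1/20.
Bogdan is living and takes 1/20.
Ludmila predeceased; the 1/20 allotted to Ludmila's branch passes to Ludmila's issue by representation.
Mieczyslaw is the sole taker at this level and receives the full 1/20.
Tadeusz is living and takes 1/20.
Zofia is living and takes 1/5.
Agnieszka is living and takes 1/5.
Pelagia is living and takes 1/5.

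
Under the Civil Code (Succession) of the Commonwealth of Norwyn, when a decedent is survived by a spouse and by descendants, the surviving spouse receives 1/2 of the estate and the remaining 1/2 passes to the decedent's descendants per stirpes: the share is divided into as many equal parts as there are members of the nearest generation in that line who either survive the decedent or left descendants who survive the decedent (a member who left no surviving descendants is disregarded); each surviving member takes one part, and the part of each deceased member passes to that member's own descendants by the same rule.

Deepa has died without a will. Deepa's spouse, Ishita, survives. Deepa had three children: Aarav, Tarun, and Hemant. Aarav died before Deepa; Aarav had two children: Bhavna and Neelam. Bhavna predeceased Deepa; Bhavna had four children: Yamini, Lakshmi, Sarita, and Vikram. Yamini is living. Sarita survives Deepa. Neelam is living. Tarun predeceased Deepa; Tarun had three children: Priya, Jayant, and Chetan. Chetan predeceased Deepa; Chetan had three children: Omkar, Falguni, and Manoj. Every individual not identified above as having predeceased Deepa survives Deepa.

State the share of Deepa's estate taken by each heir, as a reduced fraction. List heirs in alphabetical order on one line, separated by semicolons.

Ishita, as surviving spouse, takes 1/2.
The remaining 1/2 passes to Deepa's descendants per stirpes.
The 1/2 is divided into 3 equal shares of 1/6 among Aarav, Tarun, Hemant.
Aarav predeceased; the 1/6 allotted to Aarav's branch passes to Aarav's issue by representation.
The 1/6 is divided into 2 equal shares of 1/12 among Bhavna, Neelam.
Bhavna predeceased; the 1/12 allotted to Bhavna's branch passes to Bhavna's issue by representation.
The 1/12 is divided into 4 equal shares of 1/48 among Yamini, Lakshmi, Sarita, Vikram.
Yamini is living and takes 1/48.
Lakshmi is living and takes 1/48.
Sarita is living and takes 1/48.
Vikram is living and takes 1/48.
Neelam is living and takes 1/12.
Tarun predeceased; the 1/6 allotted to Tarun's branch passes to Tarun's issue by representation.
The 1/6 is divided into 3 equal shares of 1/18 among Priya, Jayant, Chetan.
Priya is living and takes 1/18.
Jayant is living and takes 1/18.
Chetan predeceased; the 1/18 allotted to Chetan's branch passes to Chetan's issue by representation.
The 1/18 is divided into 3 equal shares of 1/54 among Omkar, Falguni, Manoj.
Omkar is living and takes 1/54.
Falguni is living and takes 1/54.
Manoj is living and takes 1/54.
Hemant is living and takes 1/6.

Falguni 1/54; Hemant 1/6; Ishita 1/2; Jayant 1/18; Lakshmi 1/48; Manoj 1/54; Neelam 1/12; Omkar 1/54; Priya 1/18; Sarita 1/48; Vikram 1/48; Yamini 1/48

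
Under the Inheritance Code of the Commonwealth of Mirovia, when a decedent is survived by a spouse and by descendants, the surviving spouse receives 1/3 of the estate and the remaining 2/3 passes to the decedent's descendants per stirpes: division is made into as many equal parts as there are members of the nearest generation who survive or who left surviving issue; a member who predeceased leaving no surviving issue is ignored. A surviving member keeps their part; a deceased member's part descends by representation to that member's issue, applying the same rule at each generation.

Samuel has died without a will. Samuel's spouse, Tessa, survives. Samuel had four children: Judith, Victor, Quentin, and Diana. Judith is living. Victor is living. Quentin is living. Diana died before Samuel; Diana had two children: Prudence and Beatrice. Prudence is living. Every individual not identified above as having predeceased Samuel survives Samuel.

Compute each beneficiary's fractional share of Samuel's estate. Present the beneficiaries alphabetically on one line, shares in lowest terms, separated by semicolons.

Tessa, as surviving spouse, takes 1/3.
The remaining 2/3 passes to Samuel's descendants per stirpes.
The 2/3 is divided into 4 equal shares of 1/6 among Judith, Victor, Quentin, Diana.
Judith is living and takes 1/6.
Victor is living and takes 1/6.
Quentin is living and takes 1/6.
Diana predeceased; the 1/6 allotted to Diana's branch passes to Diana's issue by representation.
The 1/6 is divided into 2 equal shares of 1/12 among Prudence, Beatrice.
Prudence is living and takes 1/12.
Beatrice is living and takes 1/12.

Beatrice 1/12; Judith 1/6; Prudence 1/12; Quentin 1/6; Tessa 1/3; Victor 1/6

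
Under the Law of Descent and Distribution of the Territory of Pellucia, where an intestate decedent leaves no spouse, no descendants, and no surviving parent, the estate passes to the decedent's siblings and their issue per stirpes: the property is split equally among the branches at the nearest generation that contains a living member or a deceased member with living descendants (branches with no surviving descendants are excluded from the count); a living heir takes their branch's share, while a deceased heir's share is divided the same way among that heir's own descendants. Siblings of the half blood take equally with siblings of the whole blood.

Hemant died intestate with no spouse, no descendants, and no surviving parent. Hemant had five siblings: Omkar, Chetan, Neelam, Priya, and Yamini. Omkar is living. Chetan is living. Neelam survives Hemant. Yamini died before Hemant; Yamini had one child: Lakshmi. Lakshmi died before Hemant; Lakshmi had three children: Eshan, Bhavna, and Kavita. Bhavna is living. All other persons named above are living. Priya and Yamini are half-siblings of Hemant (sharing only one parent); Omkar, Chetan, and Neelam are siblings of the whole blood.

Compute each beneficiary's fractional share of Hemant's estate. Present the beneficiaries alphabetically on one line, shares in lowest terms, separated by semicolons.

Bhavna 1/15; Chetan 1/5; Eshan 1/15; Kavita 1/15; Neelam 1/5; Omkar 1/5; Priya 1/5

No spouse, descendants, or parent survives, so the estate passes to Hemant's siblings per stirpes.
Half-blood and whole-blood siblings take equally under the stated rule.
The estate is divided into 5 equal shares of 1/5 among Omkar, Chetan, Neelam, Priya, Yamini.
Omkar is living and takes 1/5.
Chetan is living and takes 1/5.
Neelam is living and takes 1/5.
Priya is living and takes 1/5.
Yamini predeceased; the 1/5 allotted to Yamini's branch passes to Yamini's issue by representation.
Lakshmi's line is the sole branch at this level, so the full 1/5 passes to Lakshmi's issue by representation.
The 1/5 is divided into 3 equal shares of 1/15 among Eshan, Bhavna, Kavita.
Eshan is living and takes 1/15.
Bhavna is living and takes 1/15.
Kavita is living and takes 1/15.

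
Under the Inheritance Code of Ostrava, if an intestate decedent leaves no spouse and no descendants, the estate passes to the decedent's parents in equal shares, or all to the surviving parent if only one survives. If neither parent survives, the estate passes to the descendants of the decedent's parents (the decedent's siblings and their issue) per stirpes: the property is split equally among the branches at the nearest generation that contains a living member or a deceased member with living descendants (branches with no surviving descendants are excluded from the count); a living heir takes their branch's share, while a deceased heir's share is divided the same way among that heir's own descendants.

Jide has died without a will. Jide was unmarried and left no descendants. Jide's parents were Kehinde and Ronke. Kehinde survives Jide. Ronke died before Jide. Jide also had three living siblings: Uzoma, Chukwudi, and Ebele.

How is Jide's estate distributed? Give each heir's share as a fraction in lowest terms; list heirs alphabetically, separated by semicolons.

Kehinde 1

Only one parent, Kehinde, survives, so Kehinde takes the entire estate. The siblings take nothing because a surviving parent has priority.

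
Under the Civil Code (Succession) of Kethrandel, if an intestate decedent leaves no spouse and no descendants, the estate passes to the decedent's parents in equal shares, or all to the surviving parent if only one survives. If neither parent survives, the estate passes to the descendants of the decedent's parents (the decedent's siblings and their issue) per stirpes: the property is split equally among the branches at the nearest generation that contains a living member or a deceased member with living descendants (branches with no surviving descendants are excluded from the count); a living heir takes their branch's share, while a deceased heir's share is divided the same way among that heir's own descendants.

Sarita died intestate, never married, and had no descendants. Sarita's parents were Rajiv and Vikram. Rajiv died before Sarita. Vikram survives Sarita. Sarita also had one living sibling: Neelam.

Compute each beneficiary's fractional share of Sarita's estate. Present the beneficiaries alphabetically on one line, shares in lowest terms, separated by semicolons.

Vikram 1

Only one parent, Vikram, survives, so Vikram takes the entire estate. The siblings take nothing because a surviving parent has priority.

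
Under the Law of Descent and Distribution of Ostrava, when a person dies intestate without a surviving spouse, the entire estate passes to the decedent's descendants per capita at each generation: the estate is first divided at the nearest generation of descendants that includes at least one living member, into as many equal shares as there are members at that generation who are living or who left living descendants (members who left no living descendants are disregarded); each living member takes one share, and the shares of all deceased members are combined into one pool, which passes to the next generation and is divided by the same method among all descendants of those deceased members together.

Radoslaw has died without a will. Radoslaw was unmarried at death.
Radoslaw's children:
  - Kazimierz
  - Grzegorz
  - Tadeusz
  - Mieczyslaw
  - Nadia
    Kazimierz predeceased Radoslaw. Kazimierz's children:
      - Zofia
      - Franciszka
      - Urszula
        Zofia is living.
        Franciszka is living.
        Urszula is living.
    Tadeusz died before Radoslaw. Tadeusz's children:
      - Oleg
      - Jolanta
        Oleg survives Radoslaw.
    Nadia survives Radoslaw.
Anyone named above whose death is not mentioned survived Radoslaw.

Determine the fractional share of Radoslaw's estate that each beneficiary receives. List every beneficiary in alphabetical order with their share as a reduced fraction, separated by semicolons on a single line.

Franciszka 2/25; Grzegorz 1/5; Jolanta 2/25; Mieczyslaw 1/5; Nadia 1/5; Oleg 2/25; Urszula 2/25; Zofia 2/25

There is no surviving spouse, so the entire estate passes to Radoslaw's descendants per capita at each generation.
At generation 1 (Kazimierz, Grzegorz, Tadeusz, Mieczyslaw, Nadia) there are 5 shares of (1)/5 = 1/5 each.
Living: Grzegorz, Mieczyslaw, and Nadia — each takes 1/5.
Deceased: Kazimierz and Tadeusz. Their combined 2/5 is pooled and carried to generation 2.
At generation 2 (Zofia, Franciszka, Urszula, Oleg, Jolanta) there are 5 shares of (2/5)/5 = 2/25 each.
Living: Zofia, Franciszka, Urszula, Oleg, and Jolanta — each takes 2/25.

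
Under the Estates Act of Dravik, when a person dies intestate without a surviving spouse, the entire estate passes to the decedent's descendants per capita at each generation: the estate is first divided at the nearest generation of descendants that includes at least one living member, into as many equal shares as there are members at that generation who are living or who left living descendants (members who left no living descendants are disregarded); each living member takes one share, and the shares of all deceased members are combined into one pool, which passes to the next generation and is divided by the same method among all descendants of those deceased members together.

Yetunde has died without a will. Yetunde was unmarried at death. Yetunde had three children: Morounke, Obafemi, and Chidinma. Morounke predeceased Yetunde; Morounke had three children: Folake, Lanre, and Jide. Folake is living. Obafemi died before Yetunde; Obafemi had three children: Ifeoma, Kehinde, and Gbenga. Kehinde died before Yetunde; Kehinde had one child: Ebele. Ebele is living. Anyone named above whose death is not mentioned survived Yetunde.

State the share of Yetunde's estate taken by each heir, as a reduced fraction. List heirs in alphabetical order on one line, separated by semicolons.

Chidinma 1/3; Ebele 1/9; Folake 1/9; Gbenga 1/9; Ifeoma 1/9; Jide 1/9; Lanre 1/9

There is no surviving spouse, so the entire estate passes to Yetunde's descendants per capita at each generation.
At generation 1 (Morounke, Obafemi, Chidinma) there are 3 shares of (1)/3 = 1/3 each.
Living: Chidinma — each takes 1/3.
Deceased: Morounke and Obafemi. Their combined 2/3 is pooled and carried to generation 2.
At generation 2 (Folake, Lanre, Jide, Ifeoma, Kehinde, Gbenga) there are 6 shares of (2/3)/6 = 1/9 each.
Living: Folake, Lanre, Jide, Ifeoma, and Gbenga — each takes 1/9.
Deceased: Kehinde. That 1/9 share is carried to generation 3.
At generation 3 (Ebele) there are 1 shares of (1/9)/1 = 1/9 each.
Living: Ebele — each takes 1/9.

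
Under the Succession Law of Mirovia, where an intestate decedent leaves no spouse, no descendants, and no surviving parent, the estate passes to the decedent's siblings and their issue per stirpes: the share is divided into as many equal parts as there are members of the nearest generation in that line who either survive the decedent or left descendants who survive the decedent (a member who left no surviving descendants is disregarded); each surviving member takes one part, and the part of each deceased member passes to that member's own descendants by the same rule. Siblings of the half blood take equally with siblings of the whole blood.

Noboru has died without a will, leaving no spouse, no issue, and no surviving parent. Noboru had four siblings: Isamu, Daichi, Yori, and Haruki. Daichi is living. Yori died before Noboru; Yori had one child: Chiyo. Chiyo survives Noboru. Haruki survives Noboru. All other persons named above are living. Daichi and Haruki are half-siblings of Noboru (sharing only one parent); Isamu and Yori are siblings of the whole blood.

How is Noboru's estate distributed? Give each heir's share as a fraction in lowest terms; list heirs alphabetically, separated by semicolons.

No spouse, descendants, or parent survives, so the estate passes to Noboru's siblings per stirpes.
Half-blood and whole-blood siblings take equally under the stated rule.
The estate is divided into 4 equal shares of 1/4 among Isamu, Daichi, Yori, Haruki.
Isamu is living and takes 1/4.
Daichi is living and takes 1/4.
Yori predeceased; the 1/4 allotted to Yori's branch passes to Yori's issue by representation.
Chiyo is the sole taker at this level and receives the full 1/4.
Haruki is living and takes 1/4.

Chiyo 1/4; Daichi 1/4; Haruki 1/4; Isamu 1/4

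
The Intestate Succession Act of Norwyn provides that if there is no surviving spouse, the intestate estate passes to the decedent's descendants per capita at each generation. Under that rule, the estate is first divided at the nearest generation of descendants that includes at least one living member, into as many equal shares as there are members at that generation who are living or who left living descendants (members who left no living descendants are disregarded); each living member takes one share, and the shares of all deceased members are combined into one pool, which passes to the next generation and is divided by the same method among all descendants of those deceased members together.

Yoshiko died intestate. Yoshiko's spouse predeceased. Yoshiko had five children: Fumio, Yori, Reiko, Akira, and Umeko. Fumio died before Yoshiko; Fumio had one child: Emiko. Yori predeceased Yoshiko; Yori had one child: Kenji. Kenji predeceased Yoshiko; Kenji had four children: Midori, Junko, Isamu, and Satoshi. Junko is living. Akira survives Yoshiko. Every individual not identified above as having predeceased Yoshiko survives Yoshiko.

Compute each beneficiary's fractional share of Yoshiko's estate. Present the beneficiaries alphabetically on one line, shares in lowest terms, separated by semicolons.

There is no surviving spouse, so the entire estate passes to Yoshiko's descendants per capita at each generation.
At generation 1 (Fumio, Yori, Reiko, Akira, Umeko) there are 5 shares of (1)/5 = 1/5 each.
Living: Reiko, Akira, and Umeko — each takes 1/5.
Deceased: Fumio and Yori. Their combined 2/5 is pooled and carried to generation 2.
At generation 2 (Emiko, Kenji) there are 2 shares of (2/5)/2 = 1/5 each.
Living: Emiko — each takes 1/5.
Deceased: Kenji. That 1/5 share is carried to generation 3.
At generation 3 (Midori, Junko, Isamu, Satoshi) there are 4 shares of (1/5)/4 = 1/20 each.
Living: Midori, Junko, Isamu, and Satoshi — each takes 1/20.

Akira 1/5; Emiko 1/5; Isamu 1/20; Junko 1/20; Midori 1/20; Reiko 1/5; Satoshi 1/20; Umeko 1/5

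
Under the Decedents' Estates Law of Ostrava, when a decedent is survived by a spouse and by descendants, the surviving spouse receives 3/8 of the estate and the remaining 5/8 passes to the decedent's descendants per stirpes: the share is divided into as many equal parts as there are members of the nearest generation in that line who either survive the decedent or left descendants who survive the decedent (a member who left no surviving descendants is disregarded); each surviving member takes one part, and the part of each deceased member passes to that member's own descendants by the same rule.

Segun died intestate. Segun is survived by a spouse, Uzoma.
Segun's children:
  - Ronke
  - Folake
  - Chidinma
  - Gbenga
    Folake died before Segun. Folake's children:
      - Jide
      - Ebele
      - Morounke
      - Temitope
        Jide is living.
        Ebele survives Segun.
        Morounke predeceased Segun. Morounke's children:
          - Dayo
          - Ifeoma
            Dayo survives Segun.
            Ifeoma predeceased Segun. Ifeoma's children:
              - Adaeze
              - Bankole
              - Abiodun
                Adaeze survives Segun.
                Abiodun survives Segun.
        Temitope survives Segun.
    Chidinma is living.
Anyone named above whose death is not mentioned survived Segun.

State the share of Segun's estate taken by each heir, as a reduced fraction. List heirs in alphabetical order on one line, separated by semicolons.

Abiodun 5/768; Adaeze 5/768; Bankole 5/768; Chidinma 5/32; Dayo 5/256; Ebele 5/128; Gbenga 5/32; Jide 5/128; Ronke 5/32; Temitope 5/128; Uzoma 3/8

Uzoma, as surviving spouse, takes 3/8.
The remaining 5/8 passes to Segun's descendants per stirpes.
The 5/8 is divided into 4 equal shares of 5/32 among Ronke, Folake, Chidinma, Gbenga.
Ronke is living and takes 5/32.
Folake predeceased; the 5/32 allotted to Folake's branch passes to Folake's issue by representation.
The 5/32 is divided into 4 equal shares of 5/128 among Jide, Ebele, Morounke, Temitope.
Jide is living and takes 5/128.
Ebele is living and takes 5/128.
Morounke predeceased; the 5/128 allotted to Morounke's branch passes to Morounke's issue by representation.
The 5/128 is divided into 2 equal shares of 5/256 among Dayo, Ifeoma.
Dayo is living and takes 5/256.
Ifeoma predeceased; the 5/256 allotted to Ifeoma's branch passes to Ifeoma's issue by representation.
The 5/256 is divided into 3 equal shares of 5/768 among Adaeze, Bankole, Abiodun.
Adaeze is living and takes 5/768.
Bankole is living and takes 5/768.
Abiodun is living and takes 5/768.
Temitope is living and takes 5/128.
Chidinma is living and takes 5/32.
Gbenga is living and takes 5/32.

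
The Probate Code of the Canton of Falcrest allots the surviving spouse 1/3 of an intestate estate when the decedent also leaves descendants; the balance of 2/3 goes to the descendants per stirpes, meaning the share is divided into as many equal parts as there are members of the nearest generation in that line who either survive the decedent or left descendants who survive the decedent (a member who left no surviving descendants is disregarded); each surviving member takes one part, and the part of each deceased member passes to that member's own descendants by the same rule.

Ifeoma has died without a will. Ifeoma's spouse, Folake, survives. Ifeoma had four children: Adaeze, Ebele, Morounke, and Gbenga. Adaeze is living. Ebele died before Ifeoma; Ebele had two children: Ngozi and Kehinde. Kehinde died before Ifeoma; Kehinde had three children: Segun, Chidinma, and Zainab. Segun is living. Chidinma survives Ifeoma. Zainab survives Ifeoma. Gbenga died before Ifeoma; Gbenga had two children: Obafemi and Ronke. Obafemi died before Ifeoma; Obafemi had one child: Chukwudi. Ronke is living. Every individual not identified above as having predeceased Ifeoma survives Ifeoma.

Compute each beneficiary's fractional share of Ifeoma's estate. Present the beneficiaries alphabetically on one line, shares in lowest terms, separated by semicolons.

Adaeze 1/6; Chidinma 1/36; Chukwudi 1/12; Folake 1/3; Morounke 1/6; Ngozi 1/12; Ronke 1/12; Segun 1/36; Zainab 1/36

Folake, as surviving spouse, takes 1/3.
The remaining 2/3 passes to Ifeoma's descendants per stirpes.
The 2/3 is divided into 4 equal shares of 1/6 among Adaeze, Ebele, Morounke, Gbenga.
Adaeze is living and takes 1/6.
Ebele predeceased; the 1/6 allotted to Ebele's branch passes to Ebele's issue by representation.
The 1/6 is divided into 2 equal shares of 1/12 among Ngozi, Kehinde.
Ngozi is living and takes 1/12.
Kehinde predeceased; the 1/12 allotted to Kehinde's branch passes to Kehinde's issue by representation.
The 1/12 is divided into 3 equal shares of 1/36 among Segun, Chidinma, Zainab.
Segun is living and takes 1/36.
Chidinma is living and takes 1/36.
Zainab is living and takes 1/36.
Morounke is living and takes 1/6.
Gbenga predeceased; the 1/6 allotted to Gbenga's branch passes to Gbenga's issue by representation.
The 1/6 is divided into 2 equal shares of 1/12 among Obafemi, Ronke.
Obafemi predeceased; the 1/12 allotted to Obafemi's branch passes to Obafemi's issue by representation.
Chukwudi is the sole taker at this level and receives the full 1/12.
Ronke is living and takes 1/12.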